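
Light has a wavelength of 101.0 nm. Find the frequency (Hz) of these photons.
2.9682e+15 Hz

Using the wave equation: c = fλ

Solving for frequency:
f = c/λ = (3×10⁸ m/s) / (101.0×10⁻⁹ m)
f = 2.9682e+15 Hz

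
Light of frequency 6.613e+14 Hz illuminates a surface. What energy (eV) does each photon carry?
2.7349 eV

Using E = hf:

E = hf = (6.626×10⁻³⁴ J·s)(6.613e+14 Hz)
E = 2.7349 eV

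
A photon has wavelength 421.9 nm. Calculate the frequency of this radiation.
7.1058e+14 Hz

Using the wave equation: c = fλ

Solving for frequency:
f = c/λ = (3×10⁸ m/s) / (421.9×10⁻⁹ m)
f = 7.1058e+14 Hz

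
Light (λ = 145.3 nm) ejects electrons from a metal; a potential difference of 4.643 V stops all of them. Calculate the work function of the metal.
3.89 eV

The stopping potential gives the maximum kinetic energy: KE_max = eV_s = 4.643 eV

From Einstein's photoelectric equation: KE_max = hc/λ - φ
Rearranging: φ = hc/λ - KE_max

Calculate photon energy:
E_photon = hc/λ = (6.626×10⁻³⁴ J·s)(3×10⁸ m/s) / (145.3×10⁻⁹ m) = 8.5330 eV

Therefore:
φ = 8.5330 - 4.643 = 3.89 eV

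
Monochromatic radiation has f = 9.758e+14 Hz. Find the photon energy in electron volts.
4.0356 eV

Using E = hf:

E = hf = (6.626×10⁻³⁴ J·s)(9.758e+14 Hz)
E = 4.0356 eV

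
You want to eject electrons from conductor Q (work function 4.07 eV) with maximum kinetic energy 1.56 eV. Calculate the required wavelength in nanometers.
220.22 nm

From Einstein's equation: KE_max = hc/λ - φ

Rearranging for λ:
hc/λ = KE_max + φ
λ = hc/(KE_max + φ)

Required photon energy:
E_photon = KE_max + φ = 1.56 + 4.07 = 5.63 eV

Required wavelength:
λ = hc/E_photon = (6.626×10⁻³⁴)(3×10⁸) / (5.63 × 1.602×10⁻¹⁹)
λ = 220.22 nm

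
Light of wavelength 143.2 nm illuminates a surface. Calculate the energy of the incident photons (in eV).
8.6581 eV

Using E = hf = hc/λ:

E = hc/λ = (6.626×10⁻³⁴ J·s)(3×10⁸ m/s) / (143.2×10⁻⁹ m)
E = 8.6581 eV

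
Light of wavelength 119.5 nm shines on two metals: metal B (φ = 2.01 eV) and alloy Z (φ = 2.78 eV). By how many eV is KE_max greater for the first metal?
0.7700 eV

Using KE_max = hc/λ - φ for each metal:

Photon energy: E = hc/λ = 10.3752 eV

For metal B (φ₁ = 2.01 eV):
KE₁ = E - φ₁ = 10.3752 - 2.01 = 8.3652 eV

For alloy Z (φ₂ = 2.78 eV):
KE₂ = E - φ₂ = 10.3752 - 2.78 = 7.5952 eV

Difference:
ΔKE = KE₁ - KE₂ = 8.3652 - 7.5952 = 0.7700 eV

Note: The difference equals the difference in work functions: 2.78 - 2.01 = 0.77 eV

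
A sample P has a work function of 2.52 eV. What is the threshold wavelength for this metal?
492.00 nm

The threshold wavelength is when the photon energy equals the work function:
hc/λ₀ = φ

Solving for λ₀:
λ₀ = hc/φ = (6.626×10⁻³⁴ J·s)(3×10⁸ m/s) / (2.52 eV × 1.602×10⁻¹⁹ J/eV)
λ₀ = 492.00 nm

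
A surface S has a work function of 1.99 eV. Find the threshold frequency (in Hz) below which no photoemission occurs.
4.8118e+14 Hz

The threshold frequency is when the photon energy equals the work function:
hf₀ = φ

Solving for f₀:
f₀ = φ/h = (1.99 eV × 1.602×10⁻¹⁹ J/eV) / (6.626×10⁻³⁴ J·s)
f₀ = 4.8118e+14 Hz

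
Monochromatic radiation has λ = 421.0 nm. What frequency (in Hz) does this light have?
7.1210e+14 Hz

Using the wave equation: c = fλ

Solving for frequency:
f = c/λ = (3×10⁸ m/s) / (421.0×10⁻⁹ m)
f = 7.1210e+14 Hz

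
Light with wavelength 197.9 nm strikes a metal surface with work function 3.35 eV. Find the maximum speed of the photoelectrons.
1.0126e+06 m/s

First, find the maximum kinetic energy:
E_photon = hc/λ = 6.2650 eV
KE_max = E_photon - φ = 6.2650 - 3.35 = 2.9150 eV

Convert to Joules: KE_max = 2.9150 × 1.602×10⁻¹⁹ J = 4.6703e-19 J

Then use KE = ½mv² to find velocity:
v = √(2·KE/m) = √(2 × 4.6703e-19 J / 9.109e-31 kg)
v = 1.0126e+06 m/s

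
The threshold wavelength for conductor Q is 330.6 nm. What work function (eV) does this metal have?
3.75 eV

At the threshold wavelength, photon energy equals work function:
φ = hc/λ₀

Calculating:
φ = (6.626×10⁻³⁴ J·s)(3×10⁸ m/s) / (330.6×10⁻⁹ m)
φ = 3.75 eV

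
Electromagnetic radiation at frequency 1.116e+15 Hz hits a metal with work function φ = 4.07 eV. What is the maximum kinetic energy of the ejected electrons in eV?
0.5454 eV

Using Einstein's photoelectric equation: KE_max = hf - φ

First, calculate the photon energy:
E_photon = hf = (6.626×10⁻³⁴ J·s)(1.116e+15 Hz)
E_photon = 4.6154 eV

Then, the maximum kinetic energy:
KE_max = E_photon - φ = 4.6154 eV - 4.07 eV = 0.5454 eV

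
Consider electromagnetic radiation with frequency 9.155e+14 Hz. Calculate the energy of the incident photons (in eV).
3.7862 eV

Using E = hf:

E = hf = (6.626×10⁻³⁴ J·s)(9.155e+14 Hz)
E = 3.7862 eV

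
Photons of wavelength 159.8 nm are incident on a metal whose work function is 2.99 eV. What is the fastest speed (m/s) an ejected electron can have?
1.2952e+06 m/s

First, find the maximum kinetic energy:
E_photon = hc/λ = 7.7587 eV
KE_max = E_photon - φ = 7.7587 - 2.99 = 4.7687 eV

Convert to Joules: KE_max = 4.7687 × 1.602×10⁻¹⁹ J = 7.6403e-19 J

Then use KE = ½mv² to find velocity:
v = √(2·KE/m) = √(2 × 7.6403e-19 J / 9.109e-31 kg)
v = 1.2952e+06 m/s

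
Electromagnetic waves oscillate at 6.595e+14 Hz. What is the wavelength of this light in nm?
454.58 nm

Using the wave equation: c = fλ

Solving for wavelength:
λ = c/f = (3×10⁸ m/s) / (6.595e+14 Hz)
λ = 454.58 nm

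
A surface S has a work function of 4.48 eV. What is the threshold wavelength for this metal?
276.75 nm

The threshold wavelength is when the photon energy equals the work function:
hc/λ₀ = φ

Solving for λ₀:
λ₀ = hc/φ = (6.626×10⁻³⁴ J·s)(3×10⁸ m/s) / (4.48 eV × 1.602×10⁻¹⁹ J/eV)
λ₀ = 276.75 nm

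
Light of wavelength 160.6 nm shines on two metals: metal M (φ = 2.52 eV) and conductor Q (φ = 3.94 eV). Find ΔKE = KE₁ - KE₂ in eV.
1.4200 eV

Using KE_max = hc/λ - φ for each metal:

Photon energy: E = hc/λ = 7.7201 eV

For metal M (φ₁ = 2.52 eV):
KE₁ = E - φ₁ = 7.7201 - 2.52 = 5.2001 eV

For conductor Q (φ₂ = 3.94 eV):
KE₂ = E - φ₂ = 7.7201 - 3.94 = 3.7801 eV

Difference:
ΔKE = KE₁ - KE₂ = 5.2001 - 3.7801 = 1.4200 eV

Note: The difference equals the difference in work functions: 3.94 - 2.52 = 1.42 eV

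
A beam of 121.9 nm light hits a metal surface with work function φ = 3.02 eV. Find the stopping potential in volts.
7.1510 V

The stopping potential V_s satisfies: eV_s = KE_max

First, find KE_max using Einstein's equation:
E_photon = hc/λ = 10.1710 eV
KE_max = E_photon - φ = 10.1710 - 3.02 = 7.1510 eV

Since eV_s = KE_max:
V_s = KE_max/e = 7.1510 V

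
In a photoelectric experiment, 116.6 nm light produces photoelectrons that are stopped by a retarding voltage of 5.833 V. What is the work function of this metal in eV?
4.80 eV

The stopping potential gives the maximum kinetic energy: KE_max = eV_s = 5.833 eV

From Einstein's photoelectric equation: KE_max = hc/λ - φ
Rearranging: φ = hc/λ - KE_max

Calculate photon energy:
E_photon = hc/λ = (6.626×10⁻³⁴ J·s)(3×10⁸ m/s) / (116.6×10⁻⁹ m) = 10.6333 eV

Therefore:
φ = 10.6333 - 5.833 = 4.80 eV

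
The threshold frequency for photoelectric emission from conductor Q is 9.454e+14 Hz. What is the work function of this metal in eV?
3.91 eV

At the threshold frequency, photon energy equals work function:
φ = hf₀

Calculating:
φ = (6.626×10⁻³⁴ J·s)(9.454e+14 Hz)
φ = 3.91 eV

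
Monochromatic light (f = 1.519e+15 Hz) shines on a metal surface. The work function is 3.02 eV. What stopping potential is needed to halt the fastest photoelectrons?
3.2621 V

The stopping potential V_s satisfies: eV_s = KE_max

First, find KE_max using Einstein's equation:
E_photon = hf = (6.626×10⁻³⁴ J·s)(1.519e+15 Hz) = 6.2821 eV
KE_max = E_photon - φ = 6.2821 - 3.02 = 3.2621 eV

Since eV_s = KE_max:
V_s = KE_max/e = 3.2621 V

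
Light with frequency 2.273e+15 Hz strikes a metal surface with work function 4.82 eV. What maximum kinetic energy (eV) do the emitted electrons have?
4.5804 eV

Using Einstein's photoelectric equation: KE_max = hf - φ

First, calculate the photon energy:
E_photon = hf = (6.626×10⁻³⁴ J·s)(2.273e+15 Hz)
E_photon = 9.4004 eV

Then, the maximum kinetic energy:
KE_max = E_photon - φ = 9.4004 eV - 4.82 eV = 4.5804 eV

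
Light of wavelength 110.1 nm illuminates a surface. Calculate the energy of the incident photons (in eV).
11.2611 eV

Using E = hf = hc/λ:

E = hc/λ = (6.626×10⁻³⁴ J·s)(3×10⁸ m/s) / (110.1×10⁻⁹ m)
E = 11.2611 eV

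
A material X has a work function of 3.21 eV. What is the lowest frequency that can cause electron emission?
7.7617e+14 Hz

The threshold frequency is when the photon energy equals the work function:
hf₀ = φ

Solving for f₀:
f₀ = φ/h = (3.21 eV × 1.602×10⁻¹⁹ J/eV) / (6.626×10⁻³⁴ J·s)
f₀ = 7.7617e+14 Hz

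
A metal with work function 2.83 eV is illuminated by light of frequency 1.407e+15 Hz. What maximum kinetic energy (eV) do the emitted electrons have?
2.9889 eV

Using Einstein's photoelectric equation: KE_max = hf - φ

First, calculate the photon energy:
E_photon = hf = (6.626×10⁻³⁴ J·s)(1.407e+15 Hz)
E_photon = 5.8189 eV

Then, the maximum kinetic energy:
KE_max = E_photon - φ = 5.8189 eV - 2.83 eV = 2.9889 eV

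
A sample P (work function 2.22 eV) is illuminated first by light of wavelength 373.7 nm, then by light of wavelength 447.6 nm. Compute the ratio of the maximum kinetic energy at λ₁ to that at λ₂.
1.9960

Using Einstein's equation: KE_max = hc/λ - φ

For λ₁ = 373.7 nm:
E₁ = hc/λ₁ = 3.3177 eV
KE₁ = E₁ - φ = 3.3177 - 2.22 = 1.0977 eV

For λ₂ = 447.6 nm:
E₂ = hc/λ₂ = 2.7700 eV
KE₂ = E₂ - φ = 2.7700 - 2.22 = 0.5500 eV

Ratio: KE₁/KE₂ = 1.0977/0.5500 = 1.9960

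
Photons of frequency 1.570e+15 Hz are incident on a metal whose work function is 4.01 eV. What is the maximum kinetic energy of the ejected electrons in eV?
2.4830 eV

Using Einstein's photoelectric equation: KE_max = hf - φ

First, calculate the photon energy:
E_photon = hf = (6.626×10⁻³⁴ J·s)(1.570e+15 Hz)
E_photon = 6.4930 eV

Then, the maximum kinetic energy:
KE_max = E_photon - φ = 6.4930 eV - 4.01 eV = 2.4830 eV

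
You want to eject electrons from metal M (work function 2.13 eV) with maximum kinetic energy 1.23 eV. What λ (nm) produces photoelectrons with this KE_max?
369.00 nm

From Einstein's equation: KE_max = hc/λ - φ

Rearranging for λ:
hc/λ = KE_max + φ
λ = hc/(KE_max + φ)

Required photon energy:
E_photon = KE_max + φ = 1.23 + 2.13 = 3.36 eV

Required wavelength:
λ = hc/E_photon = (6.626×10⁻³⁴)(3×10⁸) / (3.36 × 1.602×10⁻¹⁹)
λ = 369.00 nm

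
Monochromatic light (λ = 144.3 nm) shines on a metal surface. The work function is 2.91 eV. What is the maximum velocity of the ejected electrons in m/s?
1.4138e+06 m/s

First, find the maximum kinetic energy:
E_photon = hc/λ = 8.5921 eV
KE_max = E_photon - φ = 8.5921 - 2.91 = 5.6821 eV

Convert to Joules: KE_max = 5.6821 × 1.602×10⁻¹⁹ J = 9.1037e-19 J

Then use KE = ½mv² to find velocity:
v = √(2·KE/m) = √(2 × 9.1037e-19 J / 9.109e-31 kg)
v = 1.4138e+06 m/s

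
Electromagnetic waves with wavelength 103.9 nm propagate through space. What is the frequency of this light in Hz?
2.8854e+15 Hz

Using the wave equation: c = fλ

Solving for frequency:
f = c/λ = (3×10⁸ m/s) / (103.9×10⁻⁹ m)
f = 2.8854e+15 Hz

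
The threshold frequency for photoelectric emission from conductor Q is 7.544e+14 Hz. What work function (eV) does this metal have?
3.12 eV

At the threshold frequency, photon energy equals work function:
φ = hf₀

Calculating:
φ = (6.626×10⁻³⁴ J·s)(7.544e+14 Hz)
φ = 3.12 eV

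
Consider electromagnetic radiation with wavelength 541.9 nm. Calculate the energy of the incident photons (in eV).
2.2880 eV

Using E = hf = hc/λ:

E = hc/λ = (6.626×10⁻³⁴ J·s)(3×10⁸ m/s) / (541.9×10⁻⁹ m)
E = 2.2880 eV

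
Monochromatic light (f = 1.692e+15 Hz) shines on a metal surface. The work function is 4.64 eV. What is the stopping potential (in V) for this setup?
2.3575 V

The stopping potential V_s satisfies: eV_s = KE_max

First, find KE_max using Einstein's equation:
E_photon = hf = (6.626×10⁻³⁴ J·s)(1.692e+15 Hz) = 6.9975 eV
KE_max = E_photon - φ = 6.9975 - 4.64 = 2.3575 eV

Since eV_s = KE_max:
V_s = KE_max/e = 2.3575 V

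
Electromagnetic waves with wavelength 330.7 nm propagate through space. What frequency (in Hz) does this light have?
9.0654e+14 Hz

Using the wave equation: c = fλ

Solving for frequency:
f = c/λ = (3×10⁸ m/s) / (330.7×10⁻⁹ m)
f = 9.0654e+14 Hz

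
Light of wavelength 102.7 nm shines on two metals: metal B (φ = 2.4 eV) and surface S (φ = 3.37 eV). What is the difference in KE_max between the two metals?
0.9700 eV

Using KE_max = hc/λ - φ for each metal:

Photon energy: E = hc/λ = 12.0725 eV

For metal B (φ₁ = 2.4 eV):
KE₁ = E - φ₁ = 12.0725 - 2.4 = 9.6725 eV

For surface S (φ₂ = 3.37 eV):
KE₂ = E - φ₂ = 12.0725 - 3.37 = 8.7025 eV

Difference:
ΔKE = KE₁ - KE₂ = 9.6725 - 8.7025 = 0.9700 eV

Note: The difference equals the difference in work functions: 3.37 - 2.4 = 0.97 eV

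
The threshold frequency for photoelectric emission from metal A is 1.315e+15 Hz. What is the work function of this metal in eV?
5.44 eV

At the threshold frequency, photon energy equals work function:
φ = hf₀

Calculating:
φ = (6.626×10⁻³⁴ J·s)(1.315e+15 Hz)
φ = 5.44 eV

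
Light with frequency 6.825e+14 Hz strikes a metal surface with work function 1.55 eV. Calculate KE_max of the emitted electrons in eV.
1.2726 eV

Using Einstein's photoelectric equation: KE_max = hf - φ

First, calculate the photon energy:
E_photon = hf = (6.626×10⁻³⁴ J·s)(6.825e+14 Hz)
E_photon = 2.8226 eV

Then, the maximum kinetic energy:
KE_max = E_photon - φ = 2.8226 eV - 1.55 eV = 1.2726 eV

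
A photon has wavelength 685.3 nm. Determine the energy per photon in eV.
1.8092 eV

Using E = hf = hc/λ:

E = hc/λ = (6.626×10⁻³⁴ J·s)(3×10⁸ m/s) / (685.3×10⁻⁹ m)
E = 1.8092 eV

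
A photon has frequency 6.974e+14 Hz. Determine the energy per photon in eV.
2.8842 eV

Using E = hf:

E = hf = (6.626×10⁻³⁴ J·s)(6.974e+14 Hz)
E = 2.8842 eV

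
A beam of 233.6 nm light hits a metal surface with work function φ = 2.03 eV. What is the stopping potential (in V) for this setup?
3.2775 V

The stopping potential V_s satisfies: eV_s = KE_max

First, find KE_max using Einstein's equation:
E_photon = hc/λ = 5.3075 eV
KE_max = E_photon - φ = 5.3075 - 2.03 = 3.2775 eV

Since eV_s = KE_max:
V_s = KE_max/e = 3.2775 V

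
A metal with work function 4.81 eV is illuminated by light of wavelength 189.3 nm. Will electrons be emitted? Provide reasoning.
Yes

For photoemission, the photon energy must exceed the work function.

Photon energy: E = hc/λ = 6.5496 eV
Work function: φ = 4.81 eV

Since E_photon (6.5496 eV) > φ (4.81 eV), photoemission WILL occur.
The threshold wavelength is λ₀ = hc/φ = 257.8 nm.
Since 189.3 nm < 257.8 nm, the light has sufficient energy.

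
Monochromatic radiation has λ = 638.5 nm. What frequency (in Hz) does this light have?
4.6953e+14 Hz

Using the wave equation: c = fλ

Solving for frequency:
f = c/λ = (3×10⁸ m/s) / (638.5×10⁻⁹ m)
f = 4.6953e+14 Hz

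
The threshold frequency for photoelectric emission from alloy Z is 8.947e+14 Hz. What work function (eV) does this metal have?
3.70 eV

At the threshold frequency, photon energy equals work function:
φ = hf₀

Calculating:
φ = (6.626×10⁻³⁴ J·s)(8.947e+14 Hz)
φ = 3.70 eV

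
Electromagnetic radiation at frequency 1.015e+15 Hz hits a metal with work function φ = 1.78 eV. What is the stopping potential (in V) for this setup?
2.4177 V

The stopping potential V_s satisfies: eV_s = KE_max

First, find KE_max using Einstein's equation:
E_photon = hf = (6.626×10⁻³⁴ J·s)(1.015e+15 Hz) = 4.1977 eV
KE_max = E_photon - φ = 4.1977 - 1.78 = 2.4177 eV

Since eV_s = KE_max:
V_s = KE_max/e = 2.4177 V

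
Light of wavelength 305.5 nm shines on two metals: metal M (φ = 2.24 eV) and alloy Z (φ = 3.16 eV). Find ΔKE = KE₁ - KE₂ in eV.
0.9200 eV

Using KE_max = hc/λ - φ for each metal:

Photon energy: E = hc/λ = 4.0584 eV

For metal M (φ₁ = 2.24 eV):
KE₁ = E - φ₁ = 4.0584 - 2.24 = 1.8184 eV

For alloy Z (φ₂ = 3.16 eV):
KE₂ = E - φ₂ = 4.0584 - 3.16 = 0.8984 eV

Difference:
ΔKE = KE₁ - KE₂ = 1.8184 - 0.8984 = 0.9200 eV

Note: The difference equals the difference in work functions: 3.16 - 2.24 = 0.92 eV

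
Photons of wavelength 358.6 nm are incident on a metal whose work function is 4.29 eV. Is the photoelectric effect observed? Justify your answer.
No

For photoemission, the photon energy must exceed the work function.

Photon energy: E = hc/λ = 3.4575 eV
Work function: φ = 4.29 eV

Since E_photon (3.4575 eV) < φ (4.29 eV), photoemission will NOT occur.
The threshold wavelength is λ₀ = hc/φ = 289.0 nm.
Since 358.6 nm > 289.0 nm, the photons lack sufficient energy.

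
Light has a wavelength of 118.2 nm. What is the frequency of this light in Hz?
2.5363e+15 Hz

Using the wave equation: c = fλ

Solving for frequency:
f = c/λ = (3×10⁸ m/s) / (118.2×10⁻⁹ m)
f = 2.5363e+15 Hz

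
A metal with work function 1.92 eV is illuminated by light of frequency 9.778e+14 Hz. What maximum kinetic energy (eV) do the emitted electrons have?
2.1239 eV

Using Einstein's photoelectric equation: KE_max = hf - φ

First, calculate the photon energy:
E_photon = hf = (6.626×10⁻³⁴ J·s)(9.778e+14 Hz)
E_photon = 4.0439 eV

Then, the maximum kinetic energy:
KE_max = E_photon - φ = 4.0439 eV - 1.92 eV = 2.1239 eV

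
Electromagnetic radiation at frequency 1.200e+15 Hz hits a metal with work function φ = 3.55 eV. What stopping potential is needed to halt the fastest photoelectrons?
1.4128 V

The stopping potential V_s satisfies: eV_s = KE_max

First, find KE_max using Einstein's equation:
E_photon = hf = (6.626×10⁻³⁴ J·s)(1.200e+15 Hz) = 4.9628 eV
KE_max = E_photon - φ = 4.9628 - 3.55 = 1.4128 eV

Since eV_s = KE_max:
V_s = KE_max/e = 1.4128 V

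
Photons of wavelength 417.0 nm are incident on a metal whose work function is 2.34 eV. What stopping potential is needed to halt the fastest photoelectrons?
0.6332 V

The stopping potential V_s satisfies: eV_s = KE_max

First, find KE_max using Einstein's equation:
E_photon = hc/λ = 2.9732 eV
KE_max = E_photon - φ = 2.9732 - 2.34 = 0.6332 eV

Since eV_s = KE_max:
V_s = KE_max/e = 0.6332 V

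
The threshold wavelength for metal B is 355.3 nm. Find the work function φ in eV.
3.49 eV

At the threshold wavelength, photon energy equals work function:
φ = hc/λ₀

Calculating:
φ = (6.626×10⁻³⁴ J·s)(3×10⁸ m/s) / (355.3×10⁻⁹ m)
φ = 3.49 eV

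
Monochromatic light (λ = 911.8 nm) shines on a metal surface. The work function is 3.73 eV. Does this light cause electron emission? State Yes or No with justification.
No

For photoemission, the photon energy must exceed the work function.

Photon energy: E = hc/λ = 1.3598 eV
Work function: φ = 3.73 eV

Since E_photon (1.3598 eV) < φ (3.73 eV), photoemission will NOT occur.
The threshold wavelength is λ₀ = hc/φ = 332.4 nm.
Since 911.8 nm > 332.4 nm, the photons lack sufficient energy.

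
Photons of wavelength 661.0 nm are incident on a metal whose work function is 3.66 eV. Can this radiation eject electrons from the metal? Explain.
No

For photoemission, the photon energy must exceed the work function.

Photon energy: E = hc/λ = 1.8757 eV
Work function: φ = 3.66 eV

Since E_photon (1.8757 eV) < φ (3.66 eV), photoemission will NOT occur.
The threshold wavelength is λ₀ = hc/φ = 338.8 nm.
Since 661.0 nm > 338.8 nm, the photons lack sufficient energy.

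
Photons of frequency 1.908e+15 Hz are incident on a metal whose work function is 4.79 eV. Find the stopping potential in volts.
3.1009 V

The stopping potential V_s satisfies: eV_s = KE_max

First, find KE_max using Einstein's equation:
E_photon = hf = (6.626×10⁻³⁴ J·s)(1.908e+15 Hz) = 7.8909 eV
KE_max = E_photon - φ = 7.8909 - 4.79 = 3.1009 eV

Since eV_s = KE_max:
V_s = KE_max/e = 3.1009 V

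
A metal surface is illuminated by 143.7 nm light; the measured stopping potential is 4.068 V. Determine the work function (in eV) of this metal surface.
4.56 eV

The stopping potential gives the maximum kinetic energy: KE_max = eV_s = 4.068 eV

From Einstein's photoelectric equation: KE_max = hc/λ - φ
Rearranging: φ = hc/λ - KE_max

Calculate photon energy:
E_photon = hc/λ = (6.626×10⁻³⁴ J·s)(3×10⁸ m/s) / (143.7×10⁻⁹ m) = 8.6280 eV

Therefore:
φ = 8.6280 - 4.068 = 4.56 eV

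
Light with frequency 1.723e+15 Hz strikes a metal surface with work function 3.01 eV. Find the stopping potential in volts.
4.1158 V

The stopping potential V_s satisfies: eV_s = KE_max

First, find KE_max using Einstein's equation:
E_photon = hf = (6.626×10⁻³⁴ J·s)(1.723e+15 Hz) = 7.1258 eV
KE_max = E_photon - φ = 7.1258 - 3.01 = 4.1158 eV

Since eV_s = KE_max:
V_s = KE_max/e = 4.1158 V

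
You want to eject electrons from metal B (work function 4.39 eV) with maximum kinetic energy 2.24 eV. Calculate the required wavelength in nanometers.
187.00 nm

From Einstein's equation: KE_max = hc/λ - φ

Rearranging for λ:
hc/λ = KE_max + φ
λ = hc/(KE_max + φ)

Required photon energy:
E_photon = KE_max + φ = 2.24 + 4.39 = 6.63 eV

Required wavelength:
λ = hc/E_photon = (6.626×10⁻³⁴)(3×10⁸) / (6.63 × 1.602×10⁻¹⁹)
λ = 187.00 nm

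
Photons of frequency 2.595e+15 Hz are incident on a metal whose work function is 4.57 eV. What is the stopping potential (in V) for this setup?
6.1621 V

The stopping potential V_s satisfies: eV_s = KE_max

First, find KE_max using Einstein's equation:
E_photon = hf = (6.626×10⁻³⁴ J·s)(2.595e+15 Hz) = 10.7321 eV
KE_max = E_photon - φ = 10.7321 - 4.57 = 6.1621 eV

Since eV_s = KE_max:
V_s = KE_max/e = 6.1621 V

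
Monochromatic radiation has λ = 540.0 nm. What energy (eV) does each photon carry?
2.2960 eV

Using E = hf = hc/λ:

E = hc/λ = (6.626×10⁻³⁴ J·s)(3×10⁸ m/s) / (540.0×10⁻⁹ m)
E = 2.2960 eV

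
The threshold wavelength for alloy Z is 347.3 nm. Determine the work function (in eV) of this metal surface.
3.57 eV

At the threshold wavelength, photon energy equals work function:
φ = hc/λ₀

Calculating:
φ = (6.626×10⁻³⁴ J·s)(3×10⁸ m/s) / (347.3×10⁻⁹ m)
φ = 3.57 eV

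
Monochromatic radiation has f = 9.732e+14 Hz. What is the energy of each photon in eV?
4.0248 eV

Using E = hf:

E = hf = (6.626×10⁻³⁴ J·s)(9.732e+14 Hz)
E = 4.0248 eV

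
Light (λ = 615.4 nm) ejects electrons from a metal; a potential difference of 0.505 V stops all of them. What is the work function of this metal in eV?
1.51 eV

The stopping potential gives the maximum kinetic energy: KE_max = eV_s = 0.505 eV

From Einstein's photoelectric equation: KE_max = hc/λ - φ
Rearranging: φ = hc/λ - KE_max

Calculate photon energy:
E_photon = hc/λ = (6.626×10⁻³⁴ J·s)(3×10⁸ m/s) / (615.4×10⁻⁹ m) = 2.0147 eV

Therefore:
φ = 2.0147 - 0.505 = 1.51 eV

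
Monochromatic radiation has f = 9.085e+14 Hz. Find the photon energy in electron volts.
3.7573 eV

Using E = hf:

E = hf = (6.626×10⁻³⁴ J·s)(9.085e+14 Hz)
E = 3.7573 eV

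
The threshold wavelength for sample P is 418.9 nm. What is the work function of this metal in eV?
2.96 eV

At the threshold wavelength, photon energy equals work function:
φ = hc/λ₀

Calculating:
φ = (6.626×10⁻³⁴ J·s)(3×10⁸ m/s) / (418.9×10⁻⁹ m)
φ = 2.96 eV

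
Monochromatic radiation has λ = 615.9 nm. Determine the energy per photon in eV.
2.0131 eV

Using E = hf = hc/λ:

E = hc/λ = (6.626×10⁻³⁴ J·s)(3×10⁸ m/s) / (615.9×10⁻⁹ m)
E = 2.0131 eV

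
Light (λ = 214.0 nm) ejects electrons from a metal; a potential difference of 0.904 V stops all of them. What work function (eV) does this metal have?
4.89 eV

The stopping potential gives the maximum kinetic energy: KE_max = eV_s = 0.904 eV

From Einstein's photoelectric equation: KE_max = hc/λ - φ
Rearranging: φ = hc/λ - KE_max

Calculate photon energy:
E_photon = hc/λ = (6.626×10⁻³⁴ J·s)(3×10⁸ m/s) / (214.0×10⁻⁹ m) = 5.7937 eV

Therefore:
φ = 5.7937 - 0.904 = 4.89 eV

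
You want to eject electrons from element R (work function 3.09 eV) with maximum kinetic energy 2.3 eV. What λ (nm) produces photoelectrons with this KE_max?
230.03 nm

From Einstein's equation: KE_max = hc/λ - φ

Rearranging for λ:
hc/λ = KE_max + φ
λ = hc/(KE_max + φ)

Required photon energy:
E_photon = KE_max + φ = 2.3 + 3.09 = 5.39 eV

Required wavelength:
λ = hc/E_photon = (6.626×10⁻³⁴)(3×10⁸) / (5.39 × 1.602×10⁻¹⁹)
λ = 230.03 nm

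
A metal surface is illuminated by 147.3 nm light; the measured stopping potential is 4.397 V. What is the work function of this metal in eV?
4.02 eV

The stopping potential gives the maximum kinetic energy: KE_max = eV_s = 4.397 eV

From Einstein's photoelectric equation: KE_max = hc/λ - φ
Rearranging: φ = hc/λ - KE_max

Calculate photon energy:
E_photon = hc/λ = (6.626×10⁻³⁴ J·s)(3×10⁸ m/s) / (147.3×10⁻⁹ m) = 8.4171 eV

Therefore:
φ = 8.4171 - 4.397 = 4.02 eV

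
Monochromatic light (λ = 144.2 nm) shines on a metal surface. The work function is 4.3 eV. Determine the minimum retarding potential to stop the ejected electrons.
4.2981 V

The stopping potential V_s satisfies: eV_s = KE_max

First, find KE_max using Einstein's equation:
E_photon = hc/λ = 8.5981 eV
KE_max = E_photon - φ = 8.5981 - 4.3 = 4.2981 eV

Since eV_s = KE_max:
V_s = KE_max/e = 4.2981 V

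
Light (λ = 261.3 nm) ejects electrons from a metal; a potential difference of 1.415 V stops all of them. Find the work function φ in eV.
3.33 eV

The stopping potential gives the maximum kinetic energy: KE_max = eV_s = 1.415 eV

From Einstein's photoelectric equation: KE_max = hc/λ - φ
Rearranging: φ = hc/λ - KE_max

Calculate photon energy:
E_photon = hc/λ = (6.626×10⁻³⁴ J·s)(3×10⁸ m/s) / (261.3×10⁻⁹ m) = 4.7449 eV

Therefore:
φ = 4.7449 - 1.415 = 3.33 eV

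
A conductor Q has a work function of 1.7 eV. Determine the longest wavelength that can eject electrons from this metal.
729.32 nm

The threshold wavelength is when the photon energy equals the work function:
hc/λ₀ = φ

Solving for λ₀:
λ₀ = hc/φ = (6.626×10⁻³⁴ J·s)(3×10⁸ m/s) / (1.7 eV × 1.602×10⁻¹⁹ J/eV)
λ₀ = 729.32 nm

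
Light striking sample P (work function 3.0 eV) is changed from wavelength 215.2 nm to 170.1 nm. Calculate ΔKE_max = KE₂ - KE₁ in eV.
1.5276 eV

Using Einstein's equation: KE_max = hc/λ - φ

For λ₁ = 215.2 nm:
KE₁ = hc/λ₁ - φ = 5.7613 - 3.0 = 2.7613 eV

For λ₂ = 170.1 nm:
KE₂ = hc/λ₂ - φ = 7.2889 - 3.0 = 4.2889 eV

Change in KE:
ΔKE = KE₂ - KE₁ = 4.2889 - 2.7613 = 1.5276 eV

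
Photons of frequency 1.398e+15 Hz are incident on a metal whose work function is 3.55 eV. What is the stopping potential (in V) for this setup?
2.2317 V

The stopping potential V_s satisfies: eV_s = KE_max

First, find KE_max using Einstein's equation:
E_photon = hf = (6.626×10⁻³⁴ J·s)(1.398e+15 Hz) = 5.7817 eV
KE_max = E_photon - φ = 5.7817 - 3.55 = 2.2317 eV

Since eV_s = KE_max:
V_s = KE_max/e = 2.2317 V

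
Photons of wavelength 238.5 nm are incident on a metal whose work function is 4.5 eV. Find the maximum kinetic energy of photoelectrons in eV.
0.6985 eV

Using Einstein's photoelectric equation: KE_max = hf - φ = hc/λ - φ

First, calculate the photon energy:
E_photon = hc/λ = (6.626×10⁻³⁴ J·s)(3×10⁸ m/s) / (238.5×10⁻⁹ m)
E_photon = 5.1985 eV

Then, the maximum kinetic energy:
KE_max = E_photon - φ = 5.1985 eV - 4.5 eV = 0.6985 eV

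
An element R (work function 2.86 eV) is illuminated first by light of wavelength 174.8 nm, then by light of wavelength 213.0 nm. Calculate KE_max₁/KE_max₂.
1.4296

Using Einstein's equation: KE_max = hc/λ - φ

For λ₁ = 174.8 nm:
E₁ = hc/λ₁ = 7.0929 eV
KE₁ = E₁ - φ = 7.0929 - 2.86 = 4.2329 eV

For λ₂ = 213.0 nm:
E₂ = hc/λ₂ = 5.8209 eV
KE₂ = E₂ - φ = 5.8209 - 2.86 = 2.9609 eV

Ratio: KE₁/KE₂ = 4.2329/2.9609 = 1.4296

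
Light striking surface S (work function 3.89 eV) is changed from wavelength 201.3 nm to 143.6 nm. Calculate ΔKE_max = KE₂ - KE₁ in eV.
2.4748 eV

Using Einstein's equation: KE_max = hc/λ - φ

For λ₁ = 201.3 nm:
KE₁ = hc/λ₁ - φ = 6.1592 - 3.89 = 2.2692 eV

For λ₂ = 143.6 nm:
KE₂ = hc/λ₂ - φ = 8.6340 - 3.89 = 4.7440 eV

Change in KE:
ΔKE = KE₂ - KE₁ = 4.7440 - 2.2692 = 2.4748 eV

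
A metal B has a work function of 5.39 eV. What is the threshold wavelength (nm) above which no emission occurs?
230.03 nm

The threshold wavelength is when the photon energy equals the work function:
hc/λ₀ = φ

Solving for λ₀:
λ₀ = hc/φ = (6.626×10⁻³⁴ J·s)(3×10⁸ m/s) / (5.39 eV × 1.602×10⁻¹⁹ J/eV)
λ₀ = 230.03 nm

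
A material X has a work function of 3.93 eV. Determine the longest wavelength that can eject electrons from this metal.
315.48 nm

The threshold wavelength is when the photon energy equals the work function:
hc/λ₀ = φ

Solving for λ₀:
λ₀ = hc/φ = (6.626×10⁻³⁴ J·s)(3×10⁸ m/s) / (3.93 eV × 1.602×10⁻¹⁹ J/eV)
λ₀ = 315.48 nm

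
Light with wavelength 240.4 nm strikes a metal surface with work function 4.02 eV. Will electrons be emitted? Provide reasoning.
Yes

For photoemission, the photon energy must exceed the work function.

Photon energy: E = hc/λ = 5.1574 eV
Work function: φ = 4.02 eV

Since E_photon (5.1574 eV) > φ (4.02 eV), photoemission WILL occur.
The threshold wavelength is λ₀ = hc/φ = 308.4 nm.
Since 240.4 nm < 308.4 nm, the light has sufficient energy.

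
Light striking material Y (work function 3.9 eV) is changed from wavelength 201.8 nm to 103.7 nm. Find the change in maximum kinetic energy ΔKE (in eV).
5.8121 eV

Using Einstein's equation: KE_max = hc/λ - φ

For λ₁ = 201.8 nm:
KE₁ = hc/λ₁ - φ = 6.1439 - 3.9 = 2.2439 eV

For λ₂ = 103.7 nm:
KE₂ = hc/λ₂ - φ = 11.9560 - 3.9 = 8.0560 eV

Change in KE:
ΔKE = KE₂ - KE₁ = 8.0560 - 2.2439 = 5.8121 eV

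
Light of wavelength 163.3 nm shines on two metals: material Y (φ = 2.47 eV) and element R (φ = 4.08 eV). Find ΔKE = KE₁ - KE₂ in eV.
1.6100 eV

Using KE_max = hc/λ - φ for each metal:

Photon energy: E = hc/λ = 7.5924 eV

For material Y (φ₁ = 2.47 eV):
KE₁ = E - φ₁ = 7.5924 - 2.47 = 5.1224 eV

For element R (φ₂ = 4.08 eV):
KE₂ = E - φ₂ = 7.5924 - 4.08 = 3.5124 eV

Difference:
ΔKE = KE₁ - KE₂ = 5.1224 - 3.5124 = 1.6100 eV

Note: The difference equals the difference in work functions: 4.08 - 2.47 = 1.61 eV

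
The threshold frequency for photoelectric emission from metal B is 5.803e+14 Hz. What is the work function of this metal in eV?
2.40 eV

At the threshold frequency, photon energy equals work function:
φ = hf₀

Calculating:
φ = (6.626×10⁻³⁴ J·s)(5.803e+14 Hz)
φ = 2.40 eV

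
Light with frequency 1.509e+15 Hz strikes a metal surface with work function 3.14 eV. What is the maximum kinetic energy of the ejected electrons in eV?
3.1007 eV

Using Einstein's photoelectric equation: KE_max = hf - φ

First, calculate the photon energy:
E_photon = hf = (6.626×10⁻³⁴ J·s)(1.509e+15 Hz)
E_photon = 6.2407 eV

Then, the maximum kinetic energy:
KE_max = E_photon - φ = 6.2407 eV - 3.14 eV = 3.1007 eV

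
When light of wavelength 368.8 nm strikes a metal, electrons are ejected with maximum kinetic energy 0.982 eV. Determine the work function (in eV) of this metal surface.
2.38 eV

From Einstein's photoelectric equation: KE_max = hf - φ = hc/λ - φ

Rearranging for φ:
φ = hc/λ - KE_max

Calculate photon energy:
E_photon = hc/λ = 3.3618 eV

Therefore:
φ = 3.3618 - 0.982 = 2.38 eV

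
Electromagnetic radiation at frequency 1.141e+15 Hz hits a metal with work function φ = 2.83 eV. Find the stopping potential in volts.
1.8888 V

The stopping potential V_s satisfies: eV_s = KE_max

First, find KE_max using Einstein's equation:
E_photon = hf = (6.626×10⁻³⁴ J·s)(1.141e+15 Hz) = 4.7188 eV
KE_max = E_photon - φ = 4.7188 - 2.83 = 1.8888 eV

Since eV_s = KE_max:
V_s = KE_max/e = 1.8888 V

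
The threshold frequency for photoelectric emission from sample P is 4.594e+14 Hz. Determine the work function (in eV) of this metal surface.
1.90 eV

At the threshold frequency, photon energy equals work function:
φ = hf₀

Calculating:
φ = (6.626×10⁻³⁴ J·s)(4.594e+14 Hz)
φ = 1.90 eV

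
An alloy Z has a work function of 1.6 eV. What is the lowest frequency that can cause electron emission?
3.8688e+14 Hz

The threshold frequency is when the photon energy equals the work function:
hf₀ = φ

Solving for f₀:
f₀ = φ/h = (1.6 eV × 1.602×10⁻¹⁹ J/eV) / (6.626×10⁻³⁴ J·s)
f₀ = 3.8688e+14 Hz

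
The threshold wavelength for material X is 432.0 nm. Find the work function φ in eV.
2.87 eV

At the threshold wavelength, photon energy equals work function:
φ = hc/λ₀

Calculating:
φ = (6.626×10⁻³⁴ J·s)(3×10⁸ m/s) / (432.0×10⁻⁹ m)
φ = 2.87 eV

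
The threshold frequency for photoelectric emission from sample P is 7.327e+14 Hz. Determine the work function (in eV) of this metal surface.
3.03 eV

At the threshold frequency, photon energy equals work function:
φ = hf₀

Calculating:
φ = (6.626×10⁻³⁴ J·s)(7.327e+14 Hz)
φ = 3.03 eV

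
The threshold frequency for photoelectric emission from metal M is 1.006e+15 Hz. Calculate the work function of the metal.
4.16 eV

At the threshold frequency, photon energy equals work function:
φ = hf₀

Calculating:
φ = (6.626×10⁻³⁴ J·s)(1.006e+15 Hz)
φ = 4.16 eV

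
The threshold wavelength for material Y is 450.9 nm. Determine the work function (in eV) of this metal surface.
2.75 eV

At the threshold wavelength, photon energy equals work function:
φ = hc/λ₀

Calculating:
φ = (6.626×10⁻³⁴ J·s)(3×10⁸ m/s) / (450.9×10⁻⁹ m)
φ = 2.75 eV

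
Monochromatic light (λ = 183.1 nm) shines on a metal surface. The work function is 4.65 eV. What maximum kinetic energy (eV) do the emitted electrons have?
2.1214 eV

Using Einstein's photoelectric equation: KE_max = hf - φ = hc/λ - φ

First, calculate the photon energy:
E_photon = hc/λ = (6.626×10⁻³⁴ J·s)(3×10⁸ m/s) / (183.1×10⁻⁹ m)
E_photon = 6.7714 eV

Then, the maximum kinetic energy:
KE_max = E_photon - φ = 6.7714 eV - 4.65 eV = 2.1214 eV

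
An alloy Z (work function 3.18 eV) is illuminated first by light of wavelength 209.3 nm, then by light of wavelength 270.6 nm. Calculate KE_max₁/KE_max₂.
1.9573

Using Einstein's equation: KE_max = hc/λ - φ

For λ₁ = 209.3 nm:
E₁ = hc/λ₁ = 5.9238 eV
KE₁ = E₁ - φ = 5.9238 - 3.18 = 2.7438 eV

For λ₂ = 270.6 nm:
E₂ = hc/λ₂ = 4.5818 eV
KE₂ = E₂ - φ = 4.5818 - 3.18 = 1.4018 eV

Ratio: KE₁/KE₂ = 2.7438/1.4018 = 1.9573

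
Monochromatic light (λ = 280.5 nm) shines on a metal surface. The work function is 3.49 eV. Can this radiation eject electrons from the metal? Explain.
Yes

For photoemission, the photon energy must exceed the work function.

Photon energy: E = hc/λ = 4.4201 eV
Work function: φ = 3.49 eV

Since E_photon (4.4201 eV) > φ (3.49 eV), photoemission WILL occur.
The threshold wavelength is λ₀ = hc/φ = 355.3 nm.
Since 280.5 nm < 355.3 nm, the light has sufficient energy.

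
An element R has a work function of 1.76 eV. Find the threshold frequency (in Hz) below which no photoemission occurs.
4.2557e+14 Hz

The threshold frequency is when the photon energy equals the work function:
hf₀ = φ

Solving for f₀:
f₀ = φ/h = (1.76 eV × 1.602×10⁻¹⁹ J/eV) / (6.626×10⁻³⁴ J·s)
f₀ = 4.2557e+14 Hz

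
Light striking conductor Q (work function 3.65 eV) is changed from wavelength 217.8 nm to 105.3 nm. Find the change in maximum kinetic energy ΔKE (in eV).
6.0818 eV

Using Einstein's equation: KE_max = hc/λ - φ

For λ₁ = 217.8 nm:
KE₁ = hc/λ₁ - φ = 5.6926 - 3.65 = 2.0426 eV

For λ₂ = 105.3 nm:
KE₂ = hc/λ₂ - φ = 11.7744 - 3.65 = 8.1244 eV

Change in KE:
ΔKE = KE₂ - KE₁ = 8.1244 - 2.0426 = 6.0818 eV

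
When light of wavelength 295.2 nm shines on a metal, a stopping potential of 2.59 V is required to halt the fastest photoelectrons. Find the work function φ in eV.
1.61 eV

The stopping potential gives the maximum kinetic energy: KE_max = eV_s = 2.59 eV

From Einstein's photoelectric equation: KE_max = hc/λ - φ
Rearranging: φ = hc/λ - KE_max

Calculate photon energy:
E_photon = hc/λ = (6.626×10⁻³⁴ J·s)(3×10⁸ m/s) / (295.2×10⁻⁹ m) = 4.2000 eV

Therefore:
φ = 4.2000 - 2.59 = 1.61 eV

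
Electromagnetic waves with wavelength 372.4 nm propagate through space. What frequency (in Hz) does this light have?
8.0503e+14 Hz

Using the wave equation: c = fλ

Solving for frequency:
f = c/λ = (3×10⁸ m/s) / (372.4×10⁻⁹ m)
f = 8.0503e+14 Hz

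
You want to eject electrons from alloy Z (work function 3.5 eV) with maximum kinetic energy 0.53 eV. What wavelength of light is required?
307.65 nm

From Einstein's equation: KE_max = hc/λ - φ

Rearranging for λ:
hc/λ = KE_max + φ
λ = hc/(KE_max + φ)

Required photon energy:
E_photon = KE_max + φ = 0.53 + 3.5 = 4.03 eV

Required wavelength:
λ = hc/E_photon = (6.626×10⁻³⁴)(3×10⁸) / (4.03 × 1.602×10⁻¹⁹)
λ = 307.65 nm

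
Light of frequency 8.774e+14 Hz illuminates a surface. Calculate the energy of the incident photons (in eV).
3.6286 eV

Using E = hf:

E = hf = (6.626×10⁻³⁴ J·s)(8.774e+14 Hz)
E = 3.6286 eV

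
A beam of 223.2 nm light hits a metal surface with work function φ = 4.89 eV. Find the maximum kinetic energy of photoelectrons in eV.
0.6648 eV

Using Einstein's photoelectric equation: KE_max = hf - φ = hc/λ - φ

First, calculate the photon energy:
E_photon = hc/λ = (6.626×10⁻³⁴ J·s)(3×10⁸ m/s) / (223.2×10⁻⁹ m)
E_photon = 5.5548 eV

Then, the maximum kinetic energy:
KE_max = E_photon - φ = 5.5548 eV - 4.89 eV = 0.6648 eV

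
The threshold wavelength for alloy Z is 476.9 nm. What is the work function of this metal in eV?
2.60 eV

At the threshold wavelength, photon energy equals work function:
φ = hc/λ₀

Calculating:
φ = (6.626×10⁻³⁴ J·s)(3×10⁸ m/s) / (476.9×10⁻⁹ m)
φ = 2.60 eV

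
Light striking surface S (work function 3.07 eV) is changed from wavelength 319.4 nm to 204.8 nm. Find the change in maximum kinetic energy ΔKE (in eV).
2.1721 eV

Using Einstein's equation: KE_max = hc/λ - φ

For λ₁ = 319.4 nm:
KE₁ = hc/λ₁ - φ = 3.8818 - 3.07 = 0.8118 eV

For λ₂ = 204.8 nm:
KE₂ = hc/λ₂ - φ = 6.0539 - 3.07 = 2.9839 eV

Change in KE:
ΔKE = KE₂ - KE₁ = 2.9839 - 0.8118 = 2.1721 eV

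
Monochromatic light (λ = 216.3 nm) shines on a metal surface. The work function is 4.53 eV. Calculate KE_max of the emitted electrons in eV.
1.2020 eV

Using Einstein's photoelectric equation: KE_max = hf - φ = hc/λ - φ

First, calculate the photon energy:
E_photon = hc/λ = (6.626×10⁻³⁴ J·s)(3×10⁸ m/s) / (216.3×10⁻⁹ m)
E_photon = 5.7320 eV

Then, the maximum kinetic energy:
KE_max = E_photon - φ = 5.7320 eV - 4.53 eV = 1.2020 eV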